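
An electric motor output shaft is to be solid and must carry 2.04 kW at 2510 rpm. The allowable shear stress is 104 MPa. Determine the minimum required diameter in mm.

ω = 2π·2510/60 = 262.8 rad/s, so T = P/ω = 2.04×10³ / 262.8 = 7.761 N·m.
For a solid shaft τ_max = 16T/(πd³), so d = (16T/(π τ_allow))^(1/3) = (16·7.761/(π·1.04×10^8))^(1/3) = 0.007244 m.

7.24 mm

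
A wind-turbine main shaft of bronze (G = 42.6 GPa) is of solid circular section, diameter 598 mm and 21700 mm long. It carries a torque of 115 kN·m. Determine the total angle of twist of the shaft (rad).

J = πd⁴/32 = π(0.598)⁴/32 = 0.01255 m⁴.
θ = T·L/(G·J) = 115000 × 21.7 / (42.6×10⁹ × 0.01255) = 4.666×10^-3 rad.

0.00467 rad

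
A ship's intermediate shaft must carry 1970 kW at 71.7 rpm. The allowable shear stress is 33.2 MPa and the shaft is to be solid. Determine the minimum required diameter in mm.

ω = 2π·71.7/60 = 7.508 rad/s, so T = P/ω = 1970×10³ / 7.508 = 262400 N·m.
For a solid shaft τ_max = 16T/(πd³), so d = (16T/(π τ_allow))^(1/3) = (16·262400/(π·3.32×10^7))^(1/3) = 0.3427 m.

343 mm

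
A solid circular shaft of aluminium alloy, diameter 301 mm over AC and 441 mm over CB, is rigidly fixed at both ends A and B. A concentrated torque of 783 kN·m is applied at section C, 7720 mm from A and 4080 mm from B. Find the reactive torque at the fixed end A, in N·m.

Compatibility: T_A·a/J_AC = T_B·b/J_CB with T_A + T_B = T₀.
J_AC = 8.06×10^-4 m⁴, J_CB = 3.71×10^-3 m⁴, so T_A = T₀·(J_AC/a)/((J_AC/a)+(J_CB/b)) = 80570 N·m, T_B = 702400 N·m.

80600 N·m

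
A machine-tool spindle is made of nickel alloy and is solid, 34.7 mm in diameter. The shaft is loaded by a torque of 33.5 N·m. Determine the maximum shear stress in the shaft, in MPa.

4.08 MPa

J = πd⁴/32 = π(0.0347)⁴/32 = 1.423×10^-7 m⁴.
τ_max = T·r/J = 33.50 × 0.0174 / 1.423×10^-7 = 4.083×10^6 Pa.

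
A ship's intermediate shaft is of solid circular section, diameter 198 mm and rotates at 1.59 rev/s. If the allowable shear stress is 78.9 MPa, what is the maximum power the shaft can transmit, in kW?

J = πd⁴/32 = π(0.198)⁴/32 = 1.509×10^-4 m⁴.
T_max = τ_allow·J/r = 7.89×10^7 × 1.509×10^-4 / 0.0990 = 120300 N·m.
ω = 2π·1.59 = 9.990 rad/s, so P_max = T_max·ω = 1.201×10^6 W.

1200 kW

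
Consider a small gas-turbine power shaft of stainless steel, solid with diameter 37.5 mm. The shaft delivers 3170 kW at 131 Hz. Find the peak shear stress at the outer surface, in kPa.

ω = 2π·131 = 823.1 rad/s, so T = P/ω = 3170×10³ / 823.1 = 3851 N·m.
J = πd⁴/32 = π(0.0375)⁴/32 = 1.941×10^-7 m⁴.
τ_max = T·r/J = 3851 × 0.0187 / 1.941×10^-7 = 3.719×10^8 Pa.

372000 kPa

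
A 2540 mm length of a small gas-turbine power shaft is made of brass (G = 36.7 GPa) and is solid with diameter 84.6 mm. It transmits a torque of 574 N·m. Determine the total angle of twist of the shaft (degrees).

J = πd⁴/32 = π(0.0846)⁴/32 = 5.029×10^-6 m⁴.
θ = T·L/(G·J) = 574.0 × 2.54 / (36.7×10⁹ × 5.029×10^-6) = 7.899×10^-3 rad.

0.453°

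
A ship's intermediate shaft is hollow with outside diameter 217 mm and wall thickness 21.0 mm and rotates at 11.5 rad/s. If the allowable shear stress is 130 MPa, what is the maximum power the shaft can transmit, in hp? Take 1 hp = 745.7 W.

J = π(d_o⁴ − d_i⁴)/32 = π(0.217⁴ − 0.175⁴)/32 = 1.256×10^-4 m⁴.
T_max = τ_allow·J/r = 1.30×10^8 × 1.256×10^-4 / 0.108 = 150500 N·m.
ω = 11.5 rad/s, so P_max = T_max·ω = 1.731×10^6 W.

2320 hp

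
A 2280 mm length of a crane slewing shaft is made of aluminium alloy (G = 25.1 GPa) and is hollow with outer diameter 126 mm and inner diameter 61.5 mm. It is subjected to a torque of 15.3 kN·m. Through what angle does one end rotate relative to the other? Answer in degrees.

J = π(d_o⁴ − d_i⁴)/32 = π(0.126⁴ − 0.0615⁴)/32 = 2.334×10^-5 m⁴.
θ = T·L/(G·J) = 15300 × 2.28 / (25.1×10⁹ × 2.334×10^-5) = 0.05955 rad.

3.41°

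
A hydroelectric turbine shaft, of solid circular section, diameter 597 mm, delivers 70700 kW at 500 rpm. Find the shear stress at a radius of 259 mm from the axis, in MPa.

ω = 2π·500/60 = 52.36 rad/s, so T = P/ω = 70700×10³ / 52.36 = 1.350e6 N·m.
J = πd⁴/32 = π(0.597)⁴/32 = 0.01247 m⁴.
Shear stress varies linearly with radius: τ = T·r/J = 1.350e6 × 0.259 / 0.01247 = 2.804×10^7 Pa.

28.0 MPa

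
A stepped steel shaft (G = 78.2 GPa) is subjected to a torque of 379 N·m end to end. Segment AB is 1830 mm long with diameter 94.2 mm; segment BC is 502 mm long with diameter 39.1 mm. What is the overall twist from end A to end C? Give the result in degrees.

J_AB = π(0.0942)⁴/32 = 7.73×10^-6 m⁴; J_BC = π(0.0391)⁴/32 = 2.29×10^-7 m⁴.
θ = (T/G)·Σ L_i/J_i = (379.0/78.2×10⁹)·(1.83/7.73×10^-6 + 0.502/2.29×10^-7) = 0.01175 rad.

0.673°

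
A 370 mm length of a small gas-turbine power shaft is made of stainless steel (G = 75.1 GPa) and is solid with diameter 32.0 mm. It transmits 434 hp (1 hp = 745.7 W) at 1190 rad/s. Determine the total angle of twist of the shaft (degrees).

ω = 1190 rad/s, so T = P/ω = 434×745.7 / 1190 = 272.0 N·m.
J = πd⁴/32 = π(0.0320)⁴/32 = 1.029×10^-7 m⁴.
θ = T·L/(G·J) = 272.0 × 0.370 / (75.1×10⁹ × 1.029×10^-7) = 0.01302 rad.

0.746°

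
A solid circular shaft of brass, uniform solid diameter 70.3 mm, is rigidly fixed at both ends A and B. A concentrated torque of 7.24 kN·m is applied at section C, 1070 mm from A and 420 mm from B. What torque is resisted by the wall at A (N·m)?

2040 N·m

With uniform GJ and both ends fixed, compatibility θ_AC = θ_CB gives T_A·a = T_B·b, together with T_A + T_B = T₀.
T_A = T₀·b/(a+b) = 7240·420/1490 = 2041 N·m; T_B = 5199 N·m.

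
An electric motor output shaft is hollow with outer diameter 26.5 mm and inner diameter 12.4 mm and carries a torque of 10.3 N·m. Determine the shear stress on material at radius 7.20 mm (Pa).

J = π(d_o⁴ − d_i⁴)/32 = π(0.0265⁴ − 0.0124⁴)/32 = 4.609×10^-8 m⁴.
Shear stress varies linearly with radius: τ = T·r/J = 10.30 × 0.00720 / 4.609×10^-8 = 1.609×10^6 Pa.

1.61e6 Pa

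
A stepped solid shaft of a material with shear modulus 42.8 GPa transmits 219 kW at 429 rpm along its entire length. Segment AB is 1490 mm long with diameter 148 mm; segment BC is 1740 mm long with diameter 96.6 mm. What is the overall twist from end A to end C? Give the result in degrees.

ω = 2π·429/60 = 44.92 rad/s, so T = P/ω = 219×10³ / 44.92 = 4875 N·m.
J_AB = π(0.148)⁴/32 = 4.71×10^-5 m⁴; J_BC = π(0.0966)⁴/32 = 8.55×10^-6 m⁴.
θ = (T/G)·Σ L_i/J_i = (4875/42.8×10⁹)·(1.49/4.71×10^-5 + 1.74/8.55×10^-6) = 0.02679 rad.

1.53°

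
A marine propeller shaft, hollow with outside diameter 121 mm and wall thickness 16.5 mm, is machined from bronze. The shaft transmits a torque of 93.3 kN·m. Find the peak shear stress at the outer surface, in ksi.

J = π(d_o⁴ − d_i⁴)/32 = π(0.121⁴ − 0.0880⁴)/32 = 1.516×10^-5 m⁴.
τ_max = T·r/J = 93300 × 0.0605 / 1.516×10^-5 = 3.724×10^8 Pa.

54.0 ksi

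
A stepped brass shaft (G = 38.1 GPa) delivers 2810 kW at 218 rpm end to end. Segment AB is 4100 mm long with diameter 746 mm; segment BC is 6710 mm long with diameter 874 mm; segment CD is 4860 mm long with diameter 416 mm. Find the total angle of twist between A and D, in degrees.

ω = 2π·218/60 = 22.83 rad/s, so T = P/ω = 2810×10³ / 22.83 = 123100 N·m.
J_AB = π(0.746)⁴/32 = 0.0304 m⁴; J_BC = π(0.874)⁴/32 = 0.0573 m⁴; J_CD = π(0.416)⁴/32 = 2.94×10^-3 m⁴.
θ = (T/G)·Σ L_i/J_i = (123100/38.1×10⁹)·(4.10/0.0304 + 6.71/0.0573 + 4.86/2.94×10^-3) = 6.154×10^-3 rad.

0.353°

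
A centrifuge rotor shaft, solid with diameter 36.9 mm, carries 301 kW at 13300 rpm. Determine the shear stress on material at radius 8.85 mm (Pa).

1.05e7 Pa

ω = 2π·13300/60 = 1393 rad/s, so T = P/ω = 301×10³ / 1393 = 216.1 N·m.
J = πd⁴/32 = π(0.0369)⁴/32 = 1.820×10^-7 m⁴.
Shear stress varies linearly with radius: τ = T·r/J = 216.1 × 0.00885 / 1.820×10^-7 = 1.051×10^7 Pa.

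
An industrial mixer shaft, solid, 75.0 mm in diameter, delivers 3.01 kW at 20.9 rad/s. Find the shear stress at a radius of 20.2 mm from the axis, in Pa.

ω = 20.9 rad/s, so T = P/ω = 3.01×10³ / 20.90 = 144.0 N·m.
J = πd⁴/32 = π(0.0750)⁴/32 = 3.106×10^-6 m⁴.
Shear stress varies linearly with radius: τ = T·r/J = 144.0 × 0.0202 / 3.106×10^-6 = 9.365×10^5 Pa.

937000 Pa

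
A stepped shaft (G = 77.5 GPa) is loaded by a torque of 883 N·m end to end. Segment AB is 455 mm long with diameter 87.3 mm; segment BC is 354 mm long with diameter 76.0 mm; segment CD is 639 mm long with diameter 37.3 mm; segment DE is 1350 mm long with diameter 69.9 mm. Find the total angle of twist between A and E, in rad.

J_AB = π(0.0873)⁴/32 = 5.70×10^-6 m⁴; J_BC = π(0.0760)⁴/32 = 3.28×10^-6 m⁴; J_CD = π(0.0373)⁴/32 = 1.90×10^-7 m⁴; J_DE = π(0.0699)⁴/32 = 2.34×10^-6 m⁴.
θ = (T/G)·Σ L_i/J_i = (883.0/77.5×10⁹)·(0.455/5.70×10^-6 + 0.354/3.28×10^-6 + 0.639/1.90×10^-7 + 1.35/2.34×10^-6) = 0.04701 rad.

0.0470 rad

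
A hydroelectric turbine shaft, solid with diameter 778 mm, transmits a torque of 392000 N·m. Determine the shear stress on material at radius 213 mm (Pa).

2.32e6 Pa

J = πd⁴/32 = π(0.778)⁴/32 = 0.03597 m⁴.
Shear stress varies linearly with radius: τ = T·r/J = 392000 × 0.213 / 0.03597 = 2.321×10^6 Pa.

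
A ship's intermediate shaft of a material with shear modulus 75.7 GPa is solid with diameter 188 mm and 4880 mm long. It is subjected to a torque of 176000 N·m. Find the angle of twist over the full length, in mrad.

J = πd⁴/32 = π(0.188)⁴/32 = 1.226×10^-4 m⁴.
θ = T·L/(G·J) = 176000 × 4.88 / (75.7×10⁹ × 1.226×10^-4) = 0.09251 rad.

92.5 mrad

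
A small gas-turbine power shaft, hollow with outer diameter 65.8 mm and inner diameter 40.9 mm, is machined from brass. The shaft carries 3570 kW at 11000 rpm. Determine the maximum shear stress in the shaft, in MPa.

ω = 2π·11000/60 = 1152 rad/s, so T = P/ω = 3570×10³ / 1152 = 3099 N·m.
J = π(d_o⁴ − d_i⁴)/32 = π(0.0658⁴ − 0.0409⁴)/32 = 1.566×10^-6 m⁴.
τ_max = T·r/J = 3099 × 0.0329 / 1.566×10^-6 = 6.513×10^7 Pa.

65.1 MPa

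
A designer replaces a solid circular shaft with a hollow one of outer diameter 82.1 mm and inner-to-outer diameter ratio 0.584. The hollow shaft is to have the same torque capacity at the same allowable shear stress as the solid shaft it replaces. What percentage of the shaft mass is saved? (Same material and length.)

Equal τ_max and T ⇒ the solid shaft needs d_s³ = d_o³(1−k⁴), so d_s = 82.1·(1−0.584⁴)^(1/3) = 78.78 mm.
Area ratio A_h/A_s = d_o²(1−k²)/d_s² = (1−k²)/(1−k⁴)^(2/3) = 0.7156.
Mass saving = 1 − 0.7156 = 28.4 %.

28.4 %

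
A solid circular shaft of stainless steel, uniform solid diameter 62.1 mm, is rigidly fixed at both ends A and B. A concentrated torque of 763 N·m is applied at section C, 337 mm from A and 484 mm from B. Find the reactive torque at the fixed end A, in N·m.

With uniform GJ and both ends fixed, compatibility θ_AC = θ_CB gives T_A·a = T_B·b, together with T_A + T_B = T₀.
T_A = T₀·b/(a+b) = 763.0·484/821.0 = 449.8 N·m; T_B = 313.2 N·m.

450 N·m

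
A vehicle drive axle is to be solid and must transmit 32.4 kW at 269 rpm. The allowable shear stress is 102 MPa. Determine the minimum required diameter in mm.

38.6 mm

ω = 2π·269/60 = 28.17 rad/s, so T = P/ω = 32.4×10³ / 28.17 = 1150 N·m.
For a solid shaft τ_max = 16T/(πd³), so d = (16T/(π τ_allow))^(1/3) = (16·1150/(π·1.02×10^8))^(1/3) = 0.03858 m.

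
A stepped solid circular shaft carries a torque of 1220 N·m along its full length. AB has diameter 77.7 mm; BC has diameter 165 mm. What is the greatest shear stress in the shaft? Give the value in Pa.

1.32e7 Pa

Under the same torque, τ_max = 16T/(πd³) is largest where d is smallest — segment AB (d = 77.7 mm).
τ_max = 16·1220/(π·(0.0777)³) = 1.325×10^7 Pa.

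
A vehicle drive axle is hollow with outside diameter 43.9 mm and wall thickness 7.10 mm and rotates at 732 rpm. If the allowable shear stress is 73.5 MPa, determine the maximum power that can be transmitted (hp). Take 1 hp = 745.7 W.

99.2 hp

J = π(d_o⁴ − d_i⁴)/32 = π(0.0439⁴ − 0.0297⁴)/32 = 2.882×10^-7 m⁴.
T_max = τ_allow·J/r = 7.35×10^7 × 2.882×10^-7 / 0.0220 = 965.2 N·m.
ω = 2π·732/60 = 76.65 rad/s, so P_max = T_max·ω = 7.399×10^4 W.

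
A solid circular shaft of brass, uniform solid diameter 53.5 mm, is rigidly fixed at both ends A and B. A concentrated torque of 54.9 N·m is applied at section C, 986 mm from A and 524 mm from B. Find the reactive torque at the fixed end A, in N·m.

19.1 N·m

With uniform GJ and both ends fixed, compatibility θ_AC = θ_CB gives T_A·a = T_B·b, together with T_A + T_B = T₀.
T_A = T₀·b/(a+b) = 54.90·524/1510 = 19.05 N·m; T_B = 35.85 N·m.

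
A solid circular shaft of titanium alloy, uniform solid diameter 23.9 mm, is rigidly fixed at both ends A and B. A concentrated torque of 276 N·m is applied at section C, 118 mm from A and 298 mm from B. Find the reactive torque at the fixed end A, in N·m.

With uniform GJ and both ends fixed, compatibility θ_AC = θ_CB gives T_A·a = T_B·b, together with T_A + T_B = T₀.
T_A = T₀·b/(a+b) = 276.0·298/416.0 = 197.7 N·m; T_B = 78.29 N·m.

198 N·m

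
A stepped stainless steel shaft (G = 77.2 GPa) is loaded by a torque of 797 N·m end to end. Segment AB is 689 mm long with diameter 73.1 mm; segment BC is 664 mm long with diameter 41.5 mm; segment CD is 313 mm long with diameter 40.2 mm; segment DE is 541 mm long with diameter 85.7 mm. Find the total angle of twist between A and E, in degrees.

2.28°

J_AB = π(0.0731)⁴/32 = 2.80×10^-6 m⁴; J_BC = π(0.0415)⁴/32 = 2.91×10^-7 m⁴; J_CD = π(0.0402)⁴/32 = 2.56×10^-7 m⁴; J_DE = π(0.0857)⁴/32 = 5.30×10^-6 m⁴.
θ = (T/G)·Σ L_i/J_i = (797.0/77.2×10⁹)·(0.689/2.80×10^-6 + 0.664/2.91×10^-7 + 0.313/2.56×10^-7 + 0.541/5.30×10^-6) = 0.03974 rad.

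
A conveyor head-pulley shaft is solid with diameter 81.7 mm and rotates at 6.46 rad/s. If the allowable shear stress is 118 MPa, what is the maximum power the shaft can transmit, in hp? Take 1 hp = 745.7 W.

J = πd⁴/32 = π(0.0817)⁴/32 = 4.374×10^-6 m⁴.
T_max = τ_allow·J/r = 1.18×10^8 × 4.374×10^-6 / 0.0409 = 12640 N·m.
ω = 6.46 rad/s, so P_max = T_max·ω = 8.162×10^4 W.

109 hp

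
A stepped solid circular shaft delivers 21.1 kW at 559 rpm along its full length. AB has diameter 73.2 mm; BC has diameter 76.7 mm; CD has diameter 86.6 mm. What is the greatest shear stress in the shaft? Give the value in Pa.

4.68e6 Pa

ω = 2π·559/60 = 58.54 rad/s, so T = P/ω = 21.1×10³ / 58.54 = 360.4 N·m.
Under the same torque, τ_max = 16T/(πd³) is largest where d is smallest — segment AB (d = 73.2 mm).
τ_max = 16·360.4/(π·(0.0732)³) = 4.680×10^6 Pa.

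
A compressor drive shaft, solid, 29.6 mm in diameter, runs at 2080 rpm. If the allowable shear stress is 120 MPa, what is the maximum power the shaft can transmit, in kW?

133 kW

J = πd⁴/32 = π(0.0296)⁴/32 = 7.536×10^-8 m⁴.
T_max = τ_allow·J/r = 1.20×10^8 × 7.536×10^-8 / 0.0148 = 611.1 N·m.
ω = 2π·2080/60 = 217.8 rad/s, so P_max = T_max·ω = 1.331×10^5 W.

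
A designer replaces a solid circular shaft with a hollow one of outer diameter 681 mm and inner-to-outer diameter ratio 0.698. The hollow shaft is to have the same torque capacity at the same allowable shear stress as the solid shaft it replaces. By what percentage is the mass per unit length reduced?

Equal τ_max and T ⇒ the solid shaft needs d_s³ = d_o³(1−k⁴), so d_s = 681·(1−0.698⁴)^(1/3) = 622.2 mm.
Area ratio A_h/A_s = d_o²(1−k²)/d_s² = (1−k²)/(1−k⁴)^(2/3) = 0.6143.
Mass saving = 1 − 0.6143 = 38.6 %.

38.6 %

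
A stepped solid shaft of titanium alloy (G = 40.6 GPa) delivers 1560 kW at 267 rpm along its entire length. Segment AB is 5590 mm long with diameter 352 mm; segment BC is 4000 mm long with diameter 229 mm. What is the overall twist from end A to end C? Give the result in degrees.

ω = 2π·267/60 = 27.96 rad/s, so T = P/ω = 1560×10³ / 27.96 = 55790 N·m.
J_AB = π(0.352)⁴/32 = 1.51×10^-3 m⁴; J_BC = π(0.229)⁴/32 = 2.70×10^-4 m⁴.
θ = (T/G)·Σ L_i/J_i = (55790/40.6×10⁹)·(5.59/1.51×10^-3 + 4.00/2.70×10^-4) = 0.02546 rad.

1.46°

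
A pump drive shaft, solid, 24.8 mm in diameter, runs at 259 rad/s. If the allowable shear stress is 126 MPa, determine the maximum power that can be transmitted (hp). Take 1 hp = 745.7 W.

131 hp

J = πd⁴/32 = π(0.0248)⁴/32 = 3.714×10^-8 m⁴.
T_max = τ_allow·J/r = 1.26×10^8 × 3.714×10^-8 / 0.0124 = 377.4 N·m.
ω = 259 rad/s, so P_max = T_max·ω = 9.774×10^4 W.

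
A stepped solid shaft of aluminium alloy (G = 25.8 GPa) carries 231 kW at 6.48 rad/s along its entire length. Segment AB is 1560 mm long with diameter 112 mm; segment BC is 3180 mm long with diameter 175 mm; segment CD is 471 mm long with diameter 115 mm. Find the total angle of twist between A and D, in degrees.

12.9°

ω = 6.48 rad/s, so T = P/ω = 231×10³ / 6.480 = 35650 N·m.
J_AB = π(0.112)⁴/32 = 1.54×10^-5 m⁴; J_BC = π(0.175)⁴/32 = 9.21×10^-5 m⁴; J_CD = π(0.115)⁴/32 = 1.72×10^-5 m⁴.
θ = (T/G)·Σ L_i/J_i = (35650/25.8×10⁹)·(1.56/1.54×10^-5 + 3.18/9.21×10^-5 + 0.471/1.72×10^-5) = 0.2252 rad.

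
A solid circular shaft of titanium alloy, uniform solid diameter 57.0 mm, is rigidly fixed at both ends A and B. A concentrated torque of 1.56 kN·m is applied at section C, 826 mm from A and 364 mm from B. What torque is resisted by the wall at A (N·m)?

477 N·m

With uniform GJ and both ends fixed, compatibility θ_AC = θ_CB gives T_A·a = T_B·b, together with T_A + T_B = T₀.
T_A = T₀·b/(a+b) = 1560·364/1190 = 477.2 N·m; T_B = 1083 N·m.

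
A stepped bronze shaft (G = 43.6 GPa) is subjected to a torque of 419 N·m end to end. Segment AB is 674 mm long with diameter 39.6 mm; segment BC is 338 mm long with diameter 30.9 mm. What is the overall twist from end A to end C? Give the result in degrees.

3.62°

J_AB = π(0.0396)⁴/32 = 2.41×10^-7 m⁴; J_BC = π(0.0309)⁴/32 = 8.95×10^-8 m⁴.
θ = (T/G)·Σ L_i/J_i = (419.0/43.6×10⁹)·(0.674/2.41×10^-7 + 0.338/8.95×10^-8) = 0.06312 rad.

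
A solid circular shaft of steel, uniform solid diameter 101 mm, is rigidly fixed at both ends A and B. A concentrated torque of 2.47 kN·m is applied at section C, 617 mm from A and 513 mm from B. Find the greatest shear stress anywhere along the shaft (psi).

With uniform GJ and both ends fixed, compatibility θ_AC = θ_CB gives T_A·a = T_B·b, together with T_A + T_B = T₀.
T_A = T₀·b/(a+b) = 2470·513/1130 = 1121 N·m; T_B = 1349 N·m.
τ in each portion: τ_AC = 5.54×10^6 Pa, τ_CB = 6.67×10^6 Pa; maximum is in CB.
τ_max = T_CB·r/J = 1349·0.0505/1.02×10^-5 = 6.667×10^6 Pa.

967 psi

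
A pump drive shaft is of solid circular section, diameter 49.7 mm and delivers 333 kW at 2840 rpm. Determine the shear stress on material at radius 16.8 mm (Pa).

ω = 2π·2840/60 = 297.4 rad/s, so T = P/ω = 333×10³ / 297.4 = 1120 N·m.
J = πd⁴/32 = π(0.0497)⁴/32 = 5.990×10^-7 m⁴.
Shear stress varies linearly with radius: τ = T·r/J = 1120 × 0.0168 / 5.990×10^-7 = 3.140×10^7 Pa.

3.14e7 Pa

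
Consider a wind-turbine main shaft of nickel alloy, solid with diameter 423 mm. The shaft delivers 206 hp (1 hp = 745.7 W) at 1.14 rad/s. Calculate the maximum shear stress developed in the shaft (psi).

1320 psi

ω = 1.14 rad/s, so T = P/ω = 206×745.7 / 1.140 = 134700 N·m.
J = πd⁴/32 = π(0.423)⁴/32 = 3.143×10^-3 m⁴.
τ_max = T·r/J = 134700 × 0.211 / 3.143×10^-3 = 9.067×10^6 Pa.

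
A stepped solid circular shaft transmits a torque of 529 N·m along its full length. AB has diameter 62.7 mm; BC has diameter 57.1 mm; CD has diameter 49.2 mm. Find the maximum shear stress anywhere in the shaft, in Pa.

Under the same torque, τ_max = 16T/(πd³) is largest where d is smallest — segment CD (d = 49.2 mm).
τ_max = 16·529.0/(π·(0.0492)³) = 2.262×10^7 Pa.

2.26e7 Pa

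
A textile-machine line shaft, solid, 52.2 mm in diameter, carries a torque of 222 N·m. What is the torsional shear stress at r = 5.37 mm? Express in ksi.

0.237 ksi

J = πd⁴/32 = π(0.0522)⁴/32 = 7.289×10^-7 m⁴.
Shear stress varies linearly with radius: τ = T·r/J = 222.0 × 0.00537 / 7.289×10^-7 = 1.635×10^6 Pa.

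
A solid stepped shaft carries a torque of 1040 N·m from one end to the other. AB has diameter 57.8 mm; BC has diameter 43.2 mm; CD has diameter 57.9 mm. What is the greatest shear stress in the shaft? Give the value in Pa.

Under the same torque, τ_max = 16T/(πd³) is largest where d is smallest — segment BC (d = 43.2 mm).
τ_max = 16·1040/(π·(0.0432)³) = 6.570×10^7 Pa.

6.57e7 Pa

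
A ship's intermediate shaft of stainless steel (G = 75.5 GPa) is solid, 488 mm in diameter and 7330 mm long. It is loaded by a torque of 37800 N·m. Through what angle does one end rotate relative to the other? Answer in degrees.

J = πd⁴/32 = π(0.488)⁴/32 = 5.568×10^-3 m⁴.
θ = T·L/(G·J) = 37800 × 7.33 / (75.5×10⁹ × 5.568×10^-3) = 6.591×10^-4 rad.

0.0378°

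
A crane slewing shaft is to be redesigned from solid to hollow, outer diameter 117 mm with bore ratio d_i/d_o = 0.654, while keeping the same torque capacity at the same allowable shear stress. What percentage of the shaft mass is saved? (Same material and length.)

Equal τ_max and T ⇒ the solid shaft needs d_s³ = d_o³(1−k⁴), so d_s = 117·(1−0.654⁴)^(1/3) = 109.4 mm.
Area ratio A_h/A_s = d_o²(1−k²)/d_s² = (1−k²)/(1−k⁴)^(2/3) = 0.6548.
Mass saving = 1 − 0.6548 = 34.5 %.

34.5 %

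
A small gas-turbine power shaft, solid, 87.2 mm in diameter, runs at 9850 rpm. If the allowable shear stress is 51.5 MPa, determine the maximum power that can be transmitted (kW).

6920 kW

J = πd⁴/32 = π(0.0872)⁴/32 = 5.676×10^-6 m⁴.
T_max = τ_allow·J/r = 5.15×10^7 × 5.676×10^-6 / 0.0436 = 6705 N·m.
ω = 2π·9850/60 = 1031 rad/s, so P_max = T_max·ω = 6.916×10^6 W.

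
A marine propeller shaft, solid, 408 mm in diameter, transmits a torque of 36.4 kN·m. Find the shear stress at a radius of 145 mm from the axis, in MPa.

J = πd⁴/32 = π(0.408)⁴/32 = 2.720×10^-3 m⁴.
Shear stress varies linearly with radius: τ = T·r/J = 36400 × 0.145 / 2.720×10^-3 = 1.940×10^6 Pa.

1.94 MPa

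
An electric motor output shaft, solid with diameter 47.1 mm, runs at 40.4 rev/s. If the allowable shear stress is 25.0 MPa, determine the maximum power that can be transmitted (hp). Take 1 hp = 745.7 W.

175 hp

J = πd⁴/32 = π(0.0471)⁴/32 = 4.832×10^-7 m⁴.
T_max = τ_allow·J/r = 2.50×10^7 × 4.832×10^-7 / 0.0236 = 512.9 N·m.
ω = 2π·40.4 = 253.8 rad/s, so P_max = T_max·ω = 1.302×10^5 W.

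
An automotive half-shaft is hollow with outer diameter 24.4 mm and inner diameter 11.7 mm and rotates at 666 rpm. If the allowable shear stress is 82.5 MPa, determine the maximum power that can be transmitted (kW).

15.5 kW

J = π(d_o⁴ − d_i⁴)/32 = π(0.0244⁴ − 0.0117⁴)/32 = 3.296×10^-8 m⁴.
T_max = τ_allow·J/r = 8.25×10^7 × 3.296×10^-8 / 0.0122 = 222.9 N·m.
ω = 2π·666/60 = 69.74 rad/s, so P_max = T_max·ω = 1.554×10^4 W.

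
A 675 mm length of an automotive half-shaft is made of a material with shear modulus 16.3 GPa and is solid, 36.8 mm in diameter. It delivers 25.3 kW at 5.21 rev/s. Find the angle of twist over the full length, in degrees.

ω = 2π·5.21 = 32.74 rad/s, so T = P/ω = 25.3×10³ / 32.74 = 772.9 N·m.
J = πd⁴/32 = π(0.0368)⁴/32 = 1.800×10^-7 m⁴.
θ = T·L/(G·J) = 772.9 × 0.675 / (16.3×10⁹ × 1.800×10^-7) = 0.1778 rad.

10.2°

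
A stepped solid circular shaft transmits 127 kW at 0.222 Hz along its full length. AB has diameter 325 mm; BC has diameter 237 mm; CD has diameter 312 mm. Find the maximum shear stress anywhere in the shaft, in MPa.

34.8 MPa

ω = 2π·0.222 = 1.395 rad/s, so T = P/ω = 127×10³ / 1.395 = 91050 N·m.
Under the same torque, τ_max = 16T/(πd³) is largest where d is smallest — segment BC (d = 237 mm).
τ_max = 16·91050/(π·(0.237)³) = 3.483×10^7 Pa.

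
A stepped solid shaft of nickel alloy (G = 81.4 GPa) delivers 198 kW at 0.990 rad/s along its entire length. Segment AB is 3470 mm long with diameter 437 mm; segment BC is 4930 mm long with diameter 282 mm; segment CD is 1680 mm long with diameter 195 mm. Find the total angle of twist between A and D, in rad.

ω = 0.990 rad/s, so T = P/ω = 198×10³ / 0.9900 = 200000 N·m.
J_AB = π(0.437)⁴/32 = 3.58×10^-3 m⁴; J_BC = π(0.282)⁴/32 = 6.21×10^-4 m⁴; J_CD = π(0.195)⁴/32 = 1.42×10^-4 m⁴.
θ = (T/G)·Σ L_i/J_i = (200000/81.4×10⁹)·(3.47/3.58×10^-3 + 4.93/6.21×10^-4 + 1.68/1.42×10^-4) = 0.05097 rad.

0.0510 rad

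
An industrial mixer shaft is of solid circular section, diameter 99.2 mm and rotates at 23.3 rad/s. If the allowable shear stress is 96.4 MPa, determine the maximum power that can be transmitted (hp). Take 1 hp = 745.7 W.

J = πd⁴/32 = π(0.0992)⁴/32 = 9.507×10^-6 m⁴.
T_max = τ_allow·J/r = 9.64×10^7 × 9.507×10^-6 / 0.0496 = 18480 N·m.
ω = 23.3 rad/s, so P_max = T_max·ω = 4.305×10^5 W.

577 hp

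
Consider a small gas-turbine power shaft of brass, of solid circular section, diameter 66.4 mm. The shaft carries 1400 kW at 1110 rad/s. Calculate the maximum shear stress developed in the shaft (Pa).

2.19e7 Pa

ω = 1110 rad/s, so T = P/ω = 1400×10³ / 1110 = 1261 N·m.
J = πd⁴/32 = π(0.0664)⁴/32 = 1.908×10^-6 m⁴.
τ_max = T·r/J = 1261 × 0.0332 / 1.908×10^-6 = 2.194×10^7 Pa.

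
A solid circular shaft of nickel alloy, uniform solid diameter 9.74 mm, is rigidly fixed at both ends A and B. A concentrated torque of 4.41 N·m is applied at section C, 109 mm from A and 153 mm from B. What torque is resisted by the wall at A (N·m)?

2.58 N·m

With uniform GJ and both ends fixed, compatibility θ_AC = θ_CB gives T_A·a = T_B·b, together with T_A + T_B = T₀.
T_A = T₀·b/(a+b) = 4.410·153/262.0 = 2.575 N·m; T_B = 1.835 N·m.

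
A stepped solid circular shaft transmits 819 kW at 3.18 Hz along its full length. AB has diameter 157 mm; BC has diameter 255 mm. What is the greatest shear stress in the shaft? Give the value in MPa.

ω = 2π·3.18 = 19.98 rad/s, so T = P/ω = 819×10³ / 19.98 = 40990 N·m.
Under the same torque, τ_max = 16T/(πd³) is largest where d is smallest — segment AB (d = 157 mm).
τ_max = 16·40990/(π·(0.157)³) = 5.394×10^7 Pa.

53.9 MPa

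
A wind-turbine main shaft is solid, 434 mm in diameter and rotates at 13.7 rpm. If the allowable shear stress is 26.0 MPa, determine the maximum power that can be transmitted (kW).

599 kW

J = πd⁴/32 = π(0.434)⁴/32 = 3.483×10^-3 m⁴.
T_max = τ_allow·J/r = 2.60×10^7 × 3.483×10^-3 / 0.217 = 417300 N·m.
ω = 2π·13.7/60 = 1.435 rad/s, so P_max = T_max·ω = 5.987×10^5 W.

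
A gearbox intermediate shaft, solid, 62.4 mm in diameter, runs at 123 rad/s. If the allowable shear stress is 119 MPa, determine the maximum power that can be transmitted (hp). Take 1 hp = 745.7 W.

J = πd⁴/32 = π(0.0624)⁴/32 = 1.488×10^-6 m⁴.
T_max = τ_allow·J/r = 1.19×10^8 × 1.488×10^-6 / 0.0312 = 5677 N·m.
ω = 123 rad/s, so P_max = T_max·ω = 6.983×10^5 W.

936 hp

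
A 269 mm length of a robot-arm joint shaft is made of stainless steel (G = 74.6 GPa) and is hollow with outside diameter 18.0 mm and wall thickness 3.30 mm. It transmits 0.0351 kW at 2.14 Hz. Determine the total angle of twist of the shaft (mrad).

1.09 mrad

ω = 2π·2.14 = 13.45 rad/s, so T = P/ω = 0.0351×10³ / 13.45 = 2.610 N·m.
J = π(d_o⁴ − d_i⁴)/32 = π(0.0180⁴ − 0.0114⁴)/32 = 8.648×10^-9 m⁴.
θ = T·L/(G·J) = 2.610 × 0.269 / (74.6×10⁹ × 8.648×10^-9) = 1.088×10^-3 rad.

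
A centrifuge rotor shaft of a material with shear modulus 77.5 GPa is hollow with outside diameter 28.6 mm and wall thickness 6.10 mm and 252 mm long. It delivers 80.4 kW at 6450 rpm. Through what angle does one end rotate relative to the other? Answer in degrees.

0.379°

ω = 2π·6450/60 = 675.4 rad/s, so T = P/ω = 80.4×10³ / 675.4 = 119.0 N·m.
J = π(d_o⁴ − d_i⁴)/32 = π(0.0286⁴ − 0.0164⁴)/32 = 5.858×10^-8 m⁴.
θ = T·L/(G·J) = 119.0 × 0.252 / (77.5×10⁹ × 5.858×10^-8) = 6.607×10^-3 rad.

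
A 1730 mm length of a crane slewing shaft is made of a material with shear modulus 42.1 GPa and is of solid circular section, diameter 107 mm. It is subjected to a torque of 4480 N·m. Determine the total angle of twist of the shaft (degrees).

J = πd⁴/32 = π(0.107)⁴/32 = 1.287×10^-5 m⁴.
θ = T·L/(G·J) = 4480 × 1.73 / (42.1×10⁹ × 1.287×10^-5) = 0.01431 rad.

0.820°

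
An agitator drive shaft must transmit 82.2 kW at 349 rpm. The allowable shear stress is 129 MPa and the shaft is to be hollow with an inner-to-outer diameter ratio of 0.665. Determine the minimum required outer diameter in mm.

48.0 mm

ω = 2π·349/60 = 36.55 rad/s, so T = P/ω = 82.2×10³ / 36.55 = 2249 N·m.
For a hollow shaft with d_i/d_o = 0.665: τ_max = 16T/(π d_o³ (1−k⁴)), so d_o = [16T/(π τ_allow (1−k⁴))]^(1/3) = [16·2249/(π·1.29×10^8·0.8044)]^(1/3) = 0.04797 m.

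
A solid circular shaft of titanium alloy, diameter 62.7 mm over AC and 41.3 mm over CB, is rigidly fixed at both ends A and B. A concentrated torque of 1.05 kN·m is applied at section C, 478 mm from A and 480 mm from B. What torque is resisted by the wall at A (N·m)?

884 N·m

Compatibility: T_A·a/J_AC = T_B·b/J_CB with T_A + T_B = T₀.
J_AC = 1.52×10^-6 m⁴, J_CB = 2.86×10^-7 m⁴, so T_A = T₀·(J_AC/a)/((J_AC/a)+(J_CB/b)) = 884.2 N·m, T_B = 165.8 N·m.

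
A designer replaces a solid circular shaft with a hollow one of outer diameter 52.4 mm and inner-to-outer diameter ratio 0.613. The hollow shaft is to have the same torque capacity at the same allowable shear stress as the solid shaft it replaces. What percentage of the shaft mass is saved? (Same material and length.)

30.9 %

Equal τ_max and T ⇒ the solid shaft needs d_s³ = d_o³(1−k⁴), so d_s = 52.4·(1−0.613⁴)^(1/3) = 49.81 mm.
Area ratio A_h/A_s = d_o²(1−k²)/d_s² = (1−k²)/(1−k⁴)^(2/3) = 0.6909.
Mass saving = 1 − 0.6909 = 30.9 %.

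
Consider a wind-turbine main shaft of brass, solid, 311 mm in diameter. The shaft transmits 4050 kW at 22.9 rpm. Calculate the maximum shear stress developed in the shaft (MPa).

ω = 2π·22.9/60 = 2.398 rad/s, so T = P/ω = 4050×10³ / 2.398 = 1.689e6 N·m.
J = πd⁴/32 = π(0.311)⁴/32 = 9.184×10^-4 m⁴.
τ_max = T·r/J = 1.689e6 × 0.155 / 9.184×10^-4 = 2.859×10^8 Pa.

286 MPa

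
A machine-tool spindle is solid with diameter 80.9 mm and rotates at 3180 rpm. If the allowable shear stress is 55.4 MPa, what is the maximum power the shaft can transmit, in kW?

1920 kW

J = πd⁴/32 = π(0.0809)⁴/32 = 4.205×10^-6 m⁴.
T_max = τ_allow·J/r = 5.54×10^7 × 4.205×10^-6 / 0.0404 = 5760 N·m.
ω = 2π·3180/60 = 333.0 rad/s, so P_max = T_max·ω = 1.918×10^6 W.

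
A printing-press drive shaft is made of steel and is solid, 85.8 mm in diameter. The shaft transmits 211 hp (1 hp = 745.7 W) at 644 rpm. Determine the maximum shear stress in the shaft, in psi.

ω = 2π·644/60 = 67.44 rad/s, so T = P/ω = 211×745.7 / 67.44 = 2333 N·m.
J = πd⁴/32 = π(0.0858)⁴/32 = 5.320×10^-6 m⁴.
τ_max = T·r/J = 2333 × 0.0429 / 5.320×10^-6 = 1.881×10^7 Pa.

2730 psi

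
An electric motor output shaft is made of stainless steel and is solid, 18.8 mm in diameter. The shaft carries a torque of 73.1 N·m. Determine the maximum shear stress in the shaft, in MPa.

56.0 MPa

J = πd⁴/32 = π(0.0188)⁴/32 = 1.226×10^-8 m⁴.
τ_max = T·r/J = 73.10 × 0.00940 / 1.226×10^-8 = 5.603×10^7 Pa.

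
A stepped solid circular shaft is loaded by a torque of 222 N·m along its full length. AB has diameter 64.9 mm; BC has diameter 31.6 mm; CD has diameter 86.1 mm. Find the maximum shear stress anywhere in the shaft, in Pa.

Under the same torque, τ_max = 16T/(πd³) is largest where d is smallest — segment BC (d = 31.6 mm).
τ_max = 16·222.0/(π·(0.0316)³) = 3.583×10^7 Pa.

3.58e7 Pa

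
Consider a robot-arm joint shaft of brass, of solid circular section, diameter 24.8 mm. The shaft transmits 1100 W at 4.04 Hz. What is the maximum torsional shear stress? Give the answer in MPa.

14.5 MPa

ω = 2π·4.04 = 25.38 rad/s, so T = P/ω = 1100 / 25.38 = 43.33 N·m.
J = πd⁴/32 = π(0.0248)⁴/32 = 3.714×10^-8 m⁴.
τ_max = T·r/J = 43.33 × 0.0124 / 3.714×10^-8 = 1.447×10^7 Pa.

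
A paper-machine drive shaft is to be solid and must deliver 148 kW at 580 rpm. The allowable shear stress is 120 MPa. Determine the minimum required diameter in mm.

ω = 2π·580/60 = 60.74 rad/s, so T = P/ω = 148×10³ / 60.74 = 2437 N·m.
For a solid shaft τ_max = 16T/(πd³), so d = (16T/(π τ_allow))^(1/3) = (16·2437/(π·1.20×10^8))^(1/3) = 0.04694 m.

46.9 mm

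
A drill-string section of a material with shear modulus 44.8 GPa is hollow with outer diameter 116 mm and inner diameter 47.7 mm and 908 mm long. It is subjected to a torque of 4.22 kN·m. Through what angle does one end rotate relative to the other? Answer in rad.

J = π(d_o⁴ − d_i⁴)/32 = π(0.116⁴ − 0.0477⁴)/32 = 1.727×10^-5 m⁴.
θ = T·L/(G·J) = 4220 × 0.908 / (44.8×10⁹ × 1.727×10^-5) = 4.953×10^-3 rad.

0.00495 rad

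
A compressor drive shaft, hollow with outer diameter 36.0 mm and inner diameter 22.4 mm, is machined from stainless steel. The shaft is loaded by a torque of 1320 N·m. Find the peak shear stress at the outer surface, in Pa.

J = π(d_o⁴ − d_i⁴)/32 = π(0.0360⁴ − 0.0224⁴)/32 = 1.402×10^-7 m⁴.
τ_max = T·r/J = 1320 × 0.0180 / 1.402×10^-7 = 1.695×10^8 Pa.

1.69e8 Pa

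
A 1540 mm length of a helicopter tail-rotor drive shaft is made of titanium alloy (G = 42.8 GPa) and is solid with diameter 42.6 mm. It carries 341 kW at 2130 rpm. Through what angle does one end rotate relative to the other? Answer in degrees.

9.75°

ω = 2π·2130/60 = 223.1 rad/s, so T = P/ω = 341×10³ / 223.1 = 1529 N·m.
J = πd⁴/32 = π(0.0426)⁴/32 = 3.233×10^-7 m⁴.
θ = T·L/(G·J) = 1529 × 1.54 / (42.8×10⁹ × 3.233×10^-7) = 0.1701 rad.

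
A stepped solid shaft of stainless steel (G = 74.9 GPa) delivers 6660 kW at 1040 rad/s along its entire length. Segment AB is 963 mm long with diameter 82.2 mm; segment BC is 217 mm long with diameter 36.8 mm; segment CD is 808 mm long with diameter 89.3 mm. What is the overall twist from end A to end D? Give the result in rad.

0.132 rad

ω = 1040 rad/s, so T = P/ω = 6660×10³ / 1040 = 6404 N·m.
J_AB = π(0.0822)⁴/32 = 4.48×10^-6 m⁴; J_BC = π(0.0368)⁴/32 = 1.80×10^-7 m⁴; J_CD = π(0.0893)⁴/32 = 6.24×10^-6 m⁴.
θ = (T/G)·Σ L_i/J_i = (6404/74.9×10⁹)·(0.963/4.48×10^-6 + 0.217/1.80×10^-7 + 0.808/6.24×10^-6) = 0.1325 rad.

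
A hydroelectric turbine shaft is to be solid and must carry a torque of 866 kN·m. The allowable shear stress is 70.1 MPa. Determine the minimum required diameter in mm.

For a solid shaft τ_max = 16T/(πd³), so d = (16T/(π τ_allow))^(1/3) = (16·866000/(π·7.01×10^7))^(1/3) = 0.3977 m.

398 mm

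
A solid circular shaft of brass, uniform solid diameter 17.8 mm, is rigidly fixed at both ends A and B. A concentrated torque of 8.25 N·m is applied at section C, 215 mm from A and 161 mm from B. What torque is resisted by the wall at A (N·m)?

3.53 N·m

With uniform GJ and both ends fixed, compatibility θ_AC = θ_CB gives T_A·a = T_B·b, together with T_A + T_B = T₀.
T_A = T₀·b/(a+b) = 8.250·161/376.0 = 3.533 N·m; T_B = 4.717 N·m.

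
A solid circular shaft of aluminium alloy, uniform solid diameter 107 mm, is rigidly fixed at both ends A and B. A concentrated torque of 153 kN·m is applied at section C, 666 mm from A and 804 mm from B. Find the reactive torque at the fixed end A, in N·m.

With uniform GJ and both ends fixed, compatibility θ_AC = θ_CB gives T_A·a = T_B·b, together with T_A + T_B = T₀.
T_A = T₀·b/(a+b) = 153000·804/1470 = 83680 N·m; T_B = 69320 N·m.

83700 N·m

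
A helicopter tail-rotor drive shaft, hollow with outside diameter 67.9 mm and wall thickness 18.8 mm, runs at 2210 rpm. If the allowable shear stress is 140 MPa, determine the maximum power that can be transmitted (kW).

1910 kW

J = π(d_o⁴ − d_i⁴)/32 = π(0.0679⁴ − 0.0303⁴)/32 = 2.004×10^-6 m⁴.
T_max = τ_allow·J/r = 1.40×10^8 × 2.004×10^-6 / 0.0340 = 8264 N·m.
ω = 2π·2210/60 = 231.4 rad/s, so P_max = T_max·ω = 1.913×10^6 W.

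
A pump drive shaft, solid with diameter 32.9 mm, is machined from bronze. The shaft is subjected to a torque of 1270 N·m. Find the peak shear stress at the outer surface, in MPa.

182 MPa

J = πd⁴/32 = π(0.0329)⁴/32 = 1.150×10^-7 m⁴.
τ_max = T·r/J = 1270 × 0.0164 / 1.150×10^-7 = 1.816×10^8 Pa.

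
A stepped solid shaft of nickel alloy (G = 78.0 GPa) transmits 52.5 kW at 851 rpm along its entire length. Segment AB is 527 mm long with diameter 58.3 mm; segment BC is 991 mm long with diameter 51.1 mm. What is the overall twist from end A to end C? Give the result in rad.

0.0147 rad

ω = 2π·851/60 = 89.12 rad/s, so T = P/ω = 52.5×10³ / 89.12 = 589.1 N·m.
J_AB = π(0.0583)⁴/32 = 1.13×10^-6 m⁴; J_BC = π(0.0511)⁴/32 = 6.69×10^-7 m⁴.
θ = (T/G)·Σ L_i/J_i = (589.1/78.0×10⁹)·(0.527/1.13×10^-6 + 0.991/6.69×10^-7) = 0.01469 rad.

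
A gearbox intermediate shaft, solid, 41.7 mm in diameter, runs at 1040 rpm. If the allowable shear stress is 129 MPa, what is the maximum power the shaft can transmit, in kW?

200 kW

J = πd⁴/32 = π(0.0417)⁴/32 = 2.969×10^-7 m⁴.
T_max = τ_allow·J/r = 1.29×10^8 × 2.969×10^-7 / 0.0209 = 1837 N·m.
ω = 2π·1040/60 = 108.9 rad/s, so P_max = T_max·ω = 2.000×10^5 W.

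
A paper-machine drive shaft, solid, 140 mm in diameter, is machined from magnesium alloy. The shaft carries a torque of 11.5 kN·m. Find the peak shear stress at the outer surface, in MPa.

21.3 MPa

J = πd⁴/32 = π(0.140)⁴/32 = 3.771×10^-5 m⁴.
τ_max = T·r/J = 11500 × 0.0700 / 3.771×10^-5 = 2.134×10^7 Pa.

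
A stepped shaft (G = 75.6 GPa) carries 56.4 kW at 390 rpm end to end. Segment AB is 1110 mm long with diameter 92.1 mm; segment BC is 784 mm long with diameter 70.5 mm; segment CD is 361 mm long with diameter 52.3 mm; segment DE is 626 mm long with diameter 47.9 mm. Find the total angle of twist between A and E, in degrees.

2.28°

ω = 2π·390/60 = 40.84 rad/s, so T = P/ω = 56.4×10³ / 40.84 = 1381 N·m.
J_AB = π(0.0921)⁴/32 = 7.06×10^-6 m⁴; J_BC = π(0.0705)⁴/32 = 2.43×10^-6 m⁴; J_CD = π(0.0523)⁴/32 = 7.35×10^-7 m⁴; J_DE = π(0.0479)⁴/32 = 5.17×10^-7 m⁴.
θ = (T/G)·Σ L_i/J_i = (1381/75.6×10⁹)·(1.11/7.06×10^-6 + 0.784/2.43×10^-6 + 0.361/7.35×10^-7 + 0.626/5.17×10^-7) = 0.03988 rad.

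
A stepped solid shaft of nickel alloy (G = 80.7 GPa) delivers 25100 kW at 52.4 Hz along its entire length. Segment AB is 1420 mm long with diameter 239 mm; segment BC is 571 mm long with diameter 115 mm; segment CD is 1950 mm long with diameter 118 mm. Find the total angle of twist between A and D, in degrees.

7.59°

ω = 2π·52.4 = 329.2 rad/s, so T = P/ω = 25100×10³ / 329.2 = 76240 N·m.
J_AB = π(0.239)⁴/32 = 3.20×10^-4 m⁴; J_BC = π(0.115)⁴/32 = 1.72×10^-5 m⁴; J_CD = π(0.118)⁴/32 = 1.90×10^-5 m⁴.
θ = (T/G)·Σ L_i/J_i = (76240/80.7×10⁹)·(1.42/3.20×10^-4 + 0.571/1.72×10^-5 + 1.95/1.90×10^-5) = 0.1324 rad.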